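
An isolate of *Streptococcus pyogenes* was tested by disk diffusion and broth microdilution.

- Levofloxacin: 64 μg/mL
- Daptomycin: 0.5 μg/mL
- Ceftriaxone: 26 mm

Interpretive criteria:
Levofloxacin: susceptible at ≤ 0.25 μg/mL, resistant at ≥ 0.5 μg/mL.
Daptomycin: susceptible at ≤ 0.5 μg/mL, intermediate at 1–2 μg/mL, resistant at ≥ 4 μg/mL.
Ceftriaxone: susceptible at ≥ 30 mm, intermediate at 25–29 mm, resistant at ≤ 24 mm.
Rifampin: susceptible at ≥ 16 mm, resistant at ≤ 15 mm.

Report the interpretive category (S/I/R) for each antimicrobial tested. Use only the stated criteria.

Levofloxacin: 64 μg/mL is ≥ 0.5 μg/mL ⇒ R
Daptomycin (0.5 μg/mL) ≤ 0.5 μg/mL — susceptible
Ceftriaxone: 26 mm is in 25–29 mm — I

R, S, I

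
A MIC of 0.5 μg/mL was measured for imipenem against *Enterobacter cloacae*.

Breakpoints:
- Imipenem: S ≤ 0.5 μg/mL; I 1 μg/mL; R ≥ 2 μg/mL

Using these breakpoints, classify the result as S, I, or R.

Susceptible

Imipenem 0.5 μg/mL: ≤ 0.5 μg/mL → Susceptible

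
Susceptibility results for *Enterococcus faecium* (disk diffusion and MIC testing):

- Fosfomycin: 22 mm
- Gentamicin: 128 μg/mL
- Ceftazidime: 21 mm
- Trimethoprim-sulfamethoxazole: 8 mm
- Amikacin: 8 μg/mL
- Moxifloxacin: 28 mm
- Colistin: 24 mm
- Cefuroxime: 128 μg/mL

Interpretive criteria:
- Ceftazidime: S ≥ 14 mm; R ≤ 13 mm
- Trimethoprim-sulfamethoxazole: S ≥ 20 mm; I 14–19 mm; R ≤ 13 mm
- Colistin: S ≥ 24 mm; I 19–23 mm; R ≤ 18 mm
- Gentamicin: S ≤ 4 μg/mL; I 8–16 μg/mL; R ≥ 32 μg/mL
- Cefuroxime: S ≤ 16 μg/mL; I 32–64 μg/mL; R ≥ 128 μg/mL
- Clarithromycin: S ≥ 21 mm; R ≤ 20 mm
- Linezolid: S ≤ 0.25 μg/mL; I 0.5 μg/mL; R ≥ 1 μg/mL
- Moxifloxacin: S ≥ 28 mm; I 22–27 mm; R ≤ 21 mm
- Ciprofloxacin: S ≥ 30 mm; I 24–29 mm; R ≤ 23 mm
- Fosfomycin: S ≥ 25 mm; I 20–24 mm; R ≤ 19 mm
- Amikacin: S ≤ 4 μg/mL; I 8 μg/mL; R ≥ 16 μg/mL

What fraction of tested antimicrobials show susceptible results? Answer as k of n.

3 of 8

Fosfomycin (22 mm) in 20–24 mm → I
Gentamicin 128 μg/mL: ≥ 32 μg/mL ⇒ Resistant
Ceftazidime: 21 mm is ≥ 14 mm ⇒ Susceptible
Trimethoprim-sulfamethoxazole (8 mm) ≤ 13 mm ⇒ R
Amikacin 8 μg/mL: = 8 μg/mL ⇒ I
Moxifloxacin: 28 mm is ≥ 28 mm → S
Colistin: 24 mm is ≥ 24 mm — susceptible
Cefuroxime 128 μg/mL: ≥ 128 μg/mL → resistant
Susceptible: 3/8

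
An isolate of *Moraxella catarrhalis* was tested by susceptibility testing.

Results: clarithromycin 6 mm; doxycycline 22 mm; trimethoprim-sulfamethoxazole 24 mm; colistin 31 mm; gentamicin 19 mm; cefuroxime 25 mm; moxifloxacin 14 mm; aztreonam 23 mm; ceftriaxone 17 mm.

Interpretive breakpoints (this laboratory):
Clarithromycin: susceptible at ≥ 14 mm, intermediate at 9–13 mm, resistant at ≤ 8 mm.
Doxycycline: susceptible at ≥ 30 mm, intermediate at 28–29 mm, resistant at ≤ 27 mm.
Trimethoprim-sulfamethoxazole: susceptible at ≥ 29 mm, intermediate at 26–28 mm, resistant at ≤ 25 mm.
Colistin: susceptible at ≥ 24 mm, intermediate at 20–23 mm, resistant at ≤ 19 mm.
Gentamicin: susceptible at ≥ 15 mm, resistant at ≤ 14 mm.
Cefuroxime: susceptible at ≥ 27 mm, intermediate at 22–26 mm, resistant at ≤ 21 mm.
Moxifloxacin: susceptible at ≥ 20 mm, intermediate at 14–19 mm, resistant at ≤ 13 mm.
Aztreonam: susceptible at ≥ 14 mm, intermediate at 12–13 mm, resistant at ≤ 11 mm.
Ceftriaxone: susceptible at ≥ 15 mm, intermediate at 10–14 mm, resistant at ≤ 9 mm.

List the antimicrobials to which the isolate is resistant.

Clarithromycin 6 mm: ≤ 8 mm → R
Doxycycline (22 mm) ≤ 27 mm — resistant
Trimethoprim-sulfamethoxazole: 24 mm is ≤ 25 mm ⇒ R
Colistin (31 mm) ≥ 24 mm → S
Gentamicin 19 mm: ≥ 15 mm ⇒ S
Cefuroxime (25 mm) in 22–26 mm → I
Moxifloxacin: 14 mm is in 14–19 mm → intermediate
Aztreonam: 23 mm is ≥ 14 mm — susceptible
Ceftriaxone (17 mm) ≥ 15 mm ⇒ Susceptible

clarithromycin, doxycycline, trimethoprim-sulfamethoxazole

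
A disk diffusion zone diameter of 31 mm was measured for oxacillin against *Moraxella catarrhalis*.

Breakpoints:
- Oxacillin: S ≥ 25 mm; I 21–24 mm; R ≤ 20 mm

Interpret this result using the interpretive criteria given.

Susceptible

Oxacillin (31 mm) ≥ 25 mm → S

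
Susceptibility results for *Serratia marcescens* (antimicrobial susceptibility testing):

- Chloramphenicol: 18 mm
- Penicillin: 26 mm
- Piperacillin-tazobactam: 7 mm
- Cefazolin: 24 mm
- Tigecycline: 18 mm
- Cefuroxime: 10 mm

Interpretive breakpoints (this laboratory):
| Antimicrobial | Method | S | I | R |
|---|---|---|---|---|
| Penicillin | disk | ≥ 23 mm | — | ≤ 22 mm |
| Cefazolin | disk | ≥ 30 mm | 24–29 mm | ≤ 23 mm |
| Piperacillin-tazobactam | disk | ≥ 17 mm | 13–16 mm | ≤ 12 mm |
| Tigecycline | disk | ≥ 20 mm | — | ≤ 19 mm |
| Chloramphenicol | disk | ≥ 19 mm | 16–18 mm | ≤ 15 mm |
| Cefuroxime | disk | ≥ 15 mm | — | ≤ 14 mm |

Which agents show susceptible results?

Chloramphenicol (18 mm) in 16–18 mm → Intermediate
Penicillin: 26 mm is ≥ 23 mm — Susceptible
Piperacillin-tazobactam 7 mm: ≤ 12 mm ⇒ R
Cefazolin (24 mm) in 24–29 mm — Intermediate
Tigecycline 18 mm: ≤ 19 mm — Resistant
Cefuroxime: 10 mm is ≤ 14 mm — Resistant

penicillin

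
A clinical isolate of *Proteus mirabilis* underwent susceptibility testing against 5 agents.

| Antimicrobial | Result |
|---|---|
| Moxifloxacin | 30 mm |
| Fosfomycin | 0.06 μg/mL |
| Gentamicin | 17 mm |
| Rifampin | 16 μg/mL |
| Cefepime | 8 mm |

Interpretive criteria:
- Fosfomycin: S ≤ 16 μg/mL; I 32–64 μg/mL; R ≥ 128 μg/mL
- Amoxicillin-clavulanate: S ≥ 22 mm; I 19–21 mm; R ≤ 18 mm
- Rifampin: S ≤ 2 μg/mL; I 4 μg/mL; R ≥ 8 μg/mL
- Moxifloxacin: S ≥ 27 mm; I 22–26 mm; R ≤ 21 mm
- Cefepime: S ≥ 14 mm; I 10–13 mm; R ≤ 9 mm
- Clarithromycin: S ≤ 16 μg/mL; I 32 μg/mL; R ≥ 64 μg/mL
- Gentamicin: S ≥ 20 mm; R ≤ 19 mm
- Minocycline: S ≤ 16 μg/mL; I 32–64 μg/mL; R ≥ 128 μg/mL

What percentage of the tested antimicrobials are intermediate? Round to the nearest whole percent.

0%

Moxifloxacin: 30 mm is ≥ 27 mm ⇒ S
Fosfomycin (0.06 μg/mL) ≤ 16 μg/mL → susceptible
Gentamicin 17 mm: ≤ 19 mm → Resistant
Rifampin: 16 μg/mL is ≥ 8 μg/mL ⇒ Resistant
Cefepime: 8 mm is ≤ 9 mm — resistant
Intermediate: 0/5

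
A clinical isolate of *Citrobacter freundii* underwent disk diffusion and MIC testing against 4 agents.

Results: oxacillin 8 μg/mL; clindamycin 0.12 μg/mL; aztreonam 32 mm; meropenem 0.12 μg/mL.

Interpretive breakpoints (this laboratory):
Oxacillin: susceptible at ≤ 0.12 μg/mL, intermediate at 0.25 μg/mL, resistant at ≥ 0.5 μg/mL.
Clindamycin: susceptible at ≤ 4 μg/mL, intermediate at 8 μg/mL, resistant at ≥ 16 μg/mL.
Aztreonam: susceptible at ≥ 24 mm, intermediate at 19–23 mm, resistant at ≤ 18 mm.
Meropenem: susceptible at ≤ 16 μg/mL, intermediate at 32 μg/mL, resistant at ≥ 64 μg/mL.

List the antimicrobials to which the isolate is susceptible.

Oxacillin: 8 μg/mL is ≥ 0.5 μg/mL — Resistant
Clindamycin 0.12 μg/mL: ≤ 4 μg/mL ⇒ Susceptible
Aztreonam (32 mm) ≥ 24 mm — susceptible
Meropenem 0.12 μg/mL: ≤ 16 μg/mL — Susceptible

clindamycin, aztreonam, meropenem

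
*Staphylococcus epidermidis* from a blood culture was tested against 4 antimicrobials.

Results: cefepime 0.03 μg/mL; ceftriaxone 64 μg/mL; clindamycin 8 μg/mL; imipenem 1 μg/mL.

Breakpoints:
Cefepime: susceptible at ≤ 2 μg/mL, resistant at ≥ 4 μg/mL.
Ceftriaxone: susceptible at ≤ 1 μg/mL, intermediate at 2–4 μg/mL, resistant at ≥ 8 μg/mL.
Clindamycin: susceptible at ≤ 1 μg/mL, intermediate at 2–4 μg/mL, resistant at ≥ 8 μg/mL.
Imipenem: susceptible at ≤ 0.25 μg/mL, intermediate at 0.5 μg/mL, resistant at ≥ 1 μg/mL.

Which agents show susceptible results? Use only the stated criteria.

Cefepime (0.03 μg/mL) ≤ 2 μg/mL → S
Ceftriaxone: 64 μg/mL is ≥ 8 μg/mL ⇒ Resistant
Clindamycin 8 μg/mL: ≥ 8 μg/mL ⇒ R
Imipenem (1 μg/mL) ≥ 1 μg/mL — R

cefepime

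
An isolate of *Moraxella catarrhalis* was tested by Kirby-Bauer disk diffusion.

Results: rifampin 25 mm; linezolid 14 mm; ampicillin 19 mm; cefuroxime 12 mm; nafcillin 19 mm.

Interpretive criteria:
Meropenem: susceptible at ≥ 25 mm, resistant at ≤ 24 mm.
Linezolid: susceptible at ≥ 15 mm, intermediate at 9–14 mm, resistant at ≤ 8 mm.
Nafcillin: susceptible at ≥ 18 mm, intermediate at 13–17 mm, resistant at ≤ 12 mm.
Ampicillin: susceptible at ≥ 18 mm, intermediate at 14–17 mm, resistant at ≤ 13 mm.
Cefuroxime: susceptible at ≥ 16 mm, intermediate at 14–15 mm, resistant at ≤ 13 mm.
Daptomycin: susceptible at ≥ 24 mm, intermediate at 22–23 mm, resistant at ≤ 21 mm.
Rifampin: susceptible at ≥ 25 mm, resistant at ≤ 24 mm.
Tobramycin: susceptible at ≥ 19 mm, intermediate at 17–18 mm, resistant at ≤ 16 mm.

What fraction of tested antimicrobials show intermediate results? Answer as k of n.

Rifampin 25 mm: ≥ 25 mm ⇒ Susceptible
Linezolid: 14 mm is in 9–14 mm — intermediate
Ampicillin 19 mm: ≥ 18 mm — Susceptible
Cefuroxime (12 mm) ≤ 13 mm — Resistant
Nafcillin 19 mm: ≥ 18 mm ⇒ Susceptible
Intermediate: 1/5

1 of 5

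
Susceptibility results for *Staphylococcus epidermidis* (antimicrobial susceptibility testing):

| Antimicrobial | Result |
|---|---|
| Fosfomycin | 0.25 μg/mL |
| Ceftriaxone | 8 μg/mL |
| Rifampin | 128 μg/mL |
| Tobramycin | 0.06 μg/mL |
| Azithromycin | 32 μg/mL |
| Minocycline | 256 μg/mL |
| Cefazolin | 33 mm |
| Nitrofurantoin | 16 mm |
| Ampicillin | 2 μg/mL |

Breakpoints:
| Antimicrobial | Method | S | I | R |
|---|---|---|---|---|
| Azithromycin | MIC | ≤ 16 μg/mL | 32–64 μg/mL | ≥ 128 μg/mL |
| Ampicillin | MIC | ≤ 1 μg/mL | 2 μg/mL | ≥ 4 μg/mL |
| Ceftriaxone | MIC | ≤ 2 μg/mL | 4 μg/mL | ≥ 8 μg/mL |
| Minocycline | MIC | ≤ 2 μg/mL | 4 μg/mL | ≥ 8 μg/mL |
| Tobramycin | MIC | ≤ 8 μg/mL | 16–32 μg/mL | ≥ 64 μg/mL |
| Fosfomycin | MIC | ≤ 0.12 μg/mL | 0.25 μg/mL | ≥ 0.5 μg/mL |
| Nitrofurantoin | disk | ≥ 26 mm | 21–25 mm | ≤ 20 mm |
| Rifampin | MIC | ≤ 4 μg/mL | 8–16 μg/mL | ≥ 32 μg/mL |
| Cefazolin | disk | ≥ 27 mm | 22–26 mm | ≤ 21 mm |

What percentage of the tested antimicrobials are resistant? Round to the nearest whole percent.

44%

Fosfomycin (0.25 μg/mL) = 0.25 μg/mL ⇒ I
Ceftriaxone 8 μg/mL: ≥ 8 μg/mL — R
Rifampin (128 μg/mL) ≥ 32 μg/mL ⇒ resistant
Tobramycin (0.06 μg/mL) ≤ 8 μg/mL ⇒ S
Azithromycin: 32 μg/mL is in 32–64 μg/mL → intermediate
Minocycline 256 μg/mL: ≥ 8 μg/mL ⇒ R
Cefazolin: 33 mm is ≥ 27 mm → S
Nitrofurantoin: 16 mm is ≤ 20 mm → R
Ampicillin 2 μg/mL: = 2 μg/mL → intermediate
Resistant: 4/9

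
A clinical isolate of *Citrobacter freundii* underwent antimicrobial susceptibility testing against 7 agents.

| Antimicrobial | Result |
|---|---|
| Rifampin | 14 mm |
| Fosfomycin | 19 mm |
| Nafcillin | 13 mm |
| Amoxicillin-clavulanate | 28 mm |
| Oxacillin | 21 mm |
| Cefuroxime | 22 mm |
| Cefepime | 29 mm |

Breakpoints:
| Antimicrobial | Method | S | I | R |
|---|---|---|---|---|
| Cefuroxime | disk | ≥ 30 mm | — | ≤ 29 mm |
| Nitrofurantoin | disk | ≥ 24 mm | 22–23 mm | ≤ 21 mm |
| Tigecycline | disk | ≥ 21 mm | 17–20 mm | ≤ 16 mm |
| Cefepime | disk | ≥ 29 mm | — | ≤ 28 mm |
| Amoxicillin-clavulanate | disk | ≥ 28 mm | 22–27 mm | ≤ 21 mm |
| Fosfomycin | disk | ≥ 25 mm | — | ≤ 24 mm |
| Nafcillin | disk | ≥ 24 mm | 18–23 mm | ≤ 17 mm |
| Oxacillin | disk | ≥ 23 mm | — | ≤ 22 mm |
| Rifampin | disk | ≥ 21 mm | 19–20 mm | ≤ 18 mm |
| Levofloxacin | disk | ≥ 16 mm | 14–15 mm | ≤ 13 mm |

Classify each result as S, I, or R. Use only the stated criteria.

Rifampin: 14 mm is ≤ 18 mm ⇒ R
Fosfomycin 19 mm: ≤ 24 mm ⇒ R
Nafcillin: 13 mm is ≤ 17 mm ⇒ R
Amoxicillin-clavulanate: 28 mm is ≥ 28 mm ⇒ Susceptible
Oxacillin (21 mm) ≤ 22 mm ⇒ Resistant
Cefuroxime: 22 mm is ≤ 29 mm ⇒ R
Cefepime (29 mm) ≥ 29 mm — Susceptible

R, R, R, S, R, R, S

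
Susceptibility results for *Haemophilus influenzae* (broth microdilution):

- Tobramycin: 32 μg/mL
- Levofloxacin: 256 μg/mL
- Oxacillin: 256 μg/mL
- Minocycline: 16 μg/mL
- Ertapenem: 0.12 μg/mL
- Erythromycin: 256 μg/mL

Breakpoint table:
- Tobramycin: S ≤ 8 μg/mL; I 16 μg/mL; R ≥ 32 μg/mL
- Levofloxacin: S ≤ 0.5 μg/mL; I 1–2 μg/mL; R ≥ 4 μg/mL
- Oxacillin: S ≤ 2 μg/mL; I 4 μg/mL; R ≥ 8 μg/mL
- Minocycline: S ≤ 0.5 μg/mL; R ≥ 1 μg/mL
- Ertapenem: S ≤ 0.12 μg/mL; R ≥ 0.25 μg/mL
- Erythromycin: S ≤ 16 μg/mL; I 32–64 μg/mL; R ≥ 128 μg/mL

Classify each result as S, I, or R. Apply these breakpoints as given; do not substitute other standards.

R, R, R, R, S, R

Tobramycin 32 μg/mL: ≥ 32 μg/mL ⇒ R
Levofloxacin (256 μg/mL) ≥ 4 μg/mL → R
Oxacillin (256 μg/mL) ≥ 8 μg/mL → Resistant
Minocycline: 16 μg/mL is ≥ 1 μg/mL → Resistant
Ertapenem 0.12 μg/mL: ≤ 0.12 μg/mL ⇒ Susceptible
Erythromycin (256 μg/mL) ≥ 128 μg/mL → resistant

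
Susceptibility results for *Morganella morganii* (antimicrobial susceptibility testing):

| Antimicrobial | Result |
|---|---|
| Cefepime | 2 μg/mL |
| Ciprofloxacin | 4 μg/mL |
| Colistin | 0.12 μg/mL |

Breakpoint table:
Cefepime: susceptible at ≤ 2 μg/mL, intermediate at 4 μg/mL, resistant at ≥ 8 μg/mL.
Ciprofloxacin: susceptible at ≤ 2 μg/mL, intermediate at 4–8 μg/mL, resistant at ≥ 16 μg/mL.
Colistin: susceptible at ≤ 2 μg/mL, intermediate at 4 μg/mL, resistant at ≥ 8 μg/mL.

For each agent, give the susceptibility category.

Cefepime 2 μg/mL: ≤ 2 μg/mL → S
Ciprofloxacin 4 μg/mL: in 4–8 μg/mL ⇒ intermediate
Colistin: 0.12 μg/mL is ≤ 2 μg/mL → susceptible

S, I, S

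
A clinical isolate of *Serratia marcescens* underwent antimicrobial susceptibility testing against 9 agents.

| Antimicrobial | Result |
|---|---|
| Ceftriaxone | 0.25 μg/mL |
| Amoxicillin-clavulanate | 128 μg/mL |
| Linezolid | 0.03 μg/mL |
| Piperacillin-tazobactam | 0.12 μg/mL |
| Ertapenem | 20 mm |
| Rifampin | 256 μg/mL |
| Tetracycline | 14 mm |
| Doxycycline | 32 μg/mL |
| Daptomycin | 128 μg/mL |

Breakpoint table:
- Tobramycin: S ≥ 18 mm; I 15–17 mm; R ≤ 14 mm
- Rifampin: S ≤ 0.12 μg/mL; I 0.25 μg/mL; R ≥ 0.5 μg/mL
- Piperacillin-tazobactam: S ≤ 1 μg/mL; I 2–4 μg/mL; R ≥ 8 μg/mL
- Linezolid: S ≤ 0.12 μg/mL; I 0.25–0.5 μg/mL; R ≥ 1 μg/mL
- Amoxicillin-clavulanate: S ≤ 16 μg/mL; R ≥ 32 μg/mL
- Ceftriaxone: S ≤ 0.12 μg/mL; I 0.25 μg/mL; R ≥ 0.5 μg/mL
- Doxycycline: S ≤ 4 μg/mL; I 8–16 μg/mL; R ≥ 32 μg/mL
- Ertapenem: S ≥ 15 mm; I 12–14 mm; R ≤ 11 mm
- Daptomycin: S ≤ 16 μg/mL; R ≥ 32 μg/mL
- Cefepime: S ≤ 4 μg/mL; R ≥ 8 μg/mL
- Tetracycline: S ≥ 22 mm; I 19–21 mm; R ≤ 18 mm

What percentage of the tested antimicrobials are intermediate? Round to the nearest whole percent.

Ceftriaxone 0.25 μg/mL: = 0.25 μg/mL — Intermediate
Amoxicillin-clavulanate (128 μg/mL) ≥ 32 μg/mL ⇒ Resistant
Linezolid (0.03 μg/mL) ≤ 0.12 μg/mL — S
Piperacillin-tazobactam (0.12 μg/mL) ≤ 1 μg/mL ⇒ S
Ertapenem: 20 mm is ≥ 15 mm → susceptible
Rifampin (256 μg/mL) ≥ 0.5 μg/mL ⇒ resistant
Tetracycline (14 mm) ≤ 18 mm → resistant
Doxycycline 32 μg/mL: ≥ 32 μg/mL ⇒ R
Daptomycin: 128 μg/mL is ≥ 32 μg/mL ⇒ resistant
Intermediate: 1/9

11%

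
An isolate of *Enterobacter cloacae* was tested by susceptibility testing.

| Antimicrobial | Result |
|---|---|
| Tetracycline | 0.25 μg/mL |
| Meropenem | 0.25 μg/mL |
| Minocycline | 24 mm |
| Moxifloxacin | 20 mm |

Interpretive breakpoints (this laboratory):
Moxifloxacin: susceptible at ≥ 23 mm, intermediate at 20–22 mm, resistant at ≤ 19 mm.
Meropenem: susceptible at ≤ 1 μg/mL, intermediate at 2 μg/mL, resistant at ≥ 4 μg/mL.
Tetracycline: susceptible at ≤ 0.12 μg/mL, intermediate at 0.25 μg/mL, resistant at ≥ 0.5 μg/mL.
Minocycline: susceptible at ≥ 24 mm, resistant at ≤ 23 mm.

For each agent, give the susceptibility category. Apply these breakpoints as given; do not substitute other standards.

Tetracycline: 0.25 μg/mL is = 0.25 μg/mL ⇒ intermediate
Meropenem (0.25 μg/mL) ≤ 1 μg/mL ⇒ Susceptible
Minocycline (24 mm) ≥ 24 mm → susceptible
Moxifloxacin 20 mm: in 20–22 mm — intermediate

I, S, S, I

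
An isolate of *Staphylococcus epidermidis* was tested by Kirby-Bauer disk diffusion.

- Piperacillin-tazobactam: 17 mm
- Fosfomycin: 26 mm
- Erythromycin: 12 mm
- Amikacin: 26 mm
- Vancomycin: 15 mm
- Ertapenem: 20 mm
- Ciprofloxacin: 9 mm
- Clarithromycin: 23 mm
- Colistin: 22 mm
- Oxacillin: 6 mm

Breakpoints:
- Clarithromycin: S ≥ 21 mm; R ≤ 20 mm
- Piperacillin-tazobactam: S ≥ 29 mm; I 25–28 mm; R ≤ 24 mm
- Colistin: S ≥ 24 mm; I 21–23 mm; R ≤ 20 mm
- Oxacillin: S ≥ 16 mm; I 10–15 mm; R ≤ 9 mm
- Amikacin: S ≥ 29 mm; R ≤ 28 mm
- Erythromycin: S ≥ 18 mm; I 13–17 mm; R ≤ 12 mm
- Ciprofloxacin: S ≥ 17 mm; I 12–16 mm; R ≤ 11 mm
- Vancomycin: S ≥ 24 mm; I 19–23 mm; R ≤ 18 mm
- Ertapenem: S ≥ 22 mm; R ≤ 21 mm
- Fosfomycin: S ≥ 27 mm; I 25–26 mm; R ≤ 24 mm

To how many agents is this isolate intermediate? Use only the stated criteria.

2

Piperacillin-tazobactam: 17 mm is ≤ 24 mm → Resistant
Fosfomycin (26 mm) in 25–26 mm — I
Erythromycin 12 mm: ≤ 12 mm — Resistant
Amikacin 26 mm: ≤ 28 mm → resistant
Vancomycin: 15 mm is ≤ 18 mm ⇒ Resistant
Ertapenem 20 mm: ≤ 21 mm — Resistant
Ciprofloxacin 9 mm: ≤ 11 mm ⇒ resistant
Clarithromycin: 23 mm is ≥ 21 mm → S
Colistin (22 mm) in 21–23 mm → Intermediate
Oxacillin: 6 mm is ≤ 9 mm → R
Intermediate: 2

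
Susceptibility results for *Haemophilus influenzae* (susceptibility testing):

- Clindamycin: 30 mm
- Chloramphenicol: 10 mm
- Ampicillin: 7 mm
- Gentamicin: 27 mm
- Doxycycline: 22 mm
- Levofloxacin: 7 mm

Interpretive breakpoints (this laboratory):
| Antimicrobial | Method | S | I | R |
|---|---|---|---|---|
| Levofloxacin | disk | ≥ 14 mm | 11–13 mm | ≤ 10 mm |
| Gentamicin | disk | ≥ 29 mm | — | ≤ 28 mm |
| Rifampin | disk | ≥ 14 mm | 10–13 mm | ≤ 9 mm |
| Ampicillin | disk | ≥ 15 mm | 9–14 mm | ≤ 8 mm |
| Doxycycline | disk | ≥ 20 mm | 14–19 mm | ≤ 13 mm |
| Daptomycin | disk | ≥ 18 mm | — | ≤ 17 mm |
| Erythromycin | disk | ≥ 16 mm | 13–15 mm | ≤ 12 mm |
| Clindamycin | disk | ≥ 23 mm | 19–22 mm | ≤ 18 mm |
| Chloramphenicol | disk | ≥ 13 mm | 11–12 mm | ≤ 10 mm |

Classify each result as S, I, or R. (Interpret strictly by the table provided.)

S, R, R, R, S, R

Clindamycin 30 mm: ≥ 23 mm — susceptible
Chloramphenicol (10 mm) ≤ 10 mm → Resistant
Ampicillin (7 mm) ≤ 8 mm ⇒ Resistant
Gentamicin: 27 mm is ≤ 28 mm ⇒ resistant
Doxycycline: 22 mm is ≥ 20 mm → S
Levofloxacin: 7 mm is ≤ 10 mm ⇒ resistant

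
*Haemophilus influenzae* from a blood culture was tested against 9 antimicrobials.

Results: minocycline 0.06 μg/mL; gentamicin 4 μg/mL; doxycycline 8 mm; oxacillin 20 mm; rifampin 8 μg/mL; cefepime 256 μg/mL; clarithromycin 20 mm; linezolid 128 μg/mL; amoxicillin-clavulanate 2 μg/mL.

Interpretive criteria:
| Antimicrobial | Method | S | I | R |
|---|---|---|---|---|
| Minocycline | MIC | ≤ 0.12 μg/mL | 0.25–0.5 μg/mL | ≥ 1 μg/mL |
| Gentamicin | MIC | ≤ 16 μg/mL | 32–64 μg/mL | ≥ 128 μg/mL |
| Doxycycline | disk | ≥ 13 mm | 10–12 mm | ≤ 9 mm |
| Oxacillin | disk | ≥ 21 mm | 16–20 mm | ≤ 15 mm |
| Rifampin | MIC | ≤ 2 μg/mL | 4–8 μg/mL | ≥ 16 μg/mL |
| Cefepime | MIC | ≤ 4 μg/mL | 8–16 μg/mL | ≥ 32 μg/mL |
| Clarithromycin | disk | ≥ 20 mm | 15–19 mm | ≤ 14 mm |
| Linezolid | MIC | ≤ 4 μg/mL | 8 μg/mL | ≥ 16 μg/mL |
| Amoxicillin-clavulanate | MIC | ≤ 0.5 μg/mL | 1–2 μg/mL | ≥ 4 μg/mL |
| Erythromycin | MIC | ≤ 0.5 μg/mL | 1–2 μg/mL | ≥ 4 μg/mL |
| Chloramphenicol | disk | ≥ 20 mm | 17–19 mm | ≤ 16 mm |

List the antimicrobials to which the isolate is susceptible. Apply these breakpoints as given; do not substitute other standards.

Minocycline 0.06 μg/mL: ≤ 0.12 μg/mL — susceptible
Gentamicin 4 μg/mL: ≤ 16 μg/mL ⇒ susceptible
Doxycycline: 8 mm is ≤ 9 mm ⇒ R
Oxacillin (20 mm) in 16–20 mm → intermediate
Rifampin (8 μg/mL) in 4–8 μg/mL ⇒ intermediate
Cefepime 256 μg/mL: ≥ 32 μg/mL — resistant
Clarithromycin: 20 mm is ≥ 20 mm ⇒ susceptible
Linezolid 128 μg/mL: ≥ 16 μg/mL ⇒ Resistant
Amoxicillin-clavulanate 2 μg/mL: in 1–2 μg/mL ⇒ intermediate

minocycline, gentamicin, clarithromycin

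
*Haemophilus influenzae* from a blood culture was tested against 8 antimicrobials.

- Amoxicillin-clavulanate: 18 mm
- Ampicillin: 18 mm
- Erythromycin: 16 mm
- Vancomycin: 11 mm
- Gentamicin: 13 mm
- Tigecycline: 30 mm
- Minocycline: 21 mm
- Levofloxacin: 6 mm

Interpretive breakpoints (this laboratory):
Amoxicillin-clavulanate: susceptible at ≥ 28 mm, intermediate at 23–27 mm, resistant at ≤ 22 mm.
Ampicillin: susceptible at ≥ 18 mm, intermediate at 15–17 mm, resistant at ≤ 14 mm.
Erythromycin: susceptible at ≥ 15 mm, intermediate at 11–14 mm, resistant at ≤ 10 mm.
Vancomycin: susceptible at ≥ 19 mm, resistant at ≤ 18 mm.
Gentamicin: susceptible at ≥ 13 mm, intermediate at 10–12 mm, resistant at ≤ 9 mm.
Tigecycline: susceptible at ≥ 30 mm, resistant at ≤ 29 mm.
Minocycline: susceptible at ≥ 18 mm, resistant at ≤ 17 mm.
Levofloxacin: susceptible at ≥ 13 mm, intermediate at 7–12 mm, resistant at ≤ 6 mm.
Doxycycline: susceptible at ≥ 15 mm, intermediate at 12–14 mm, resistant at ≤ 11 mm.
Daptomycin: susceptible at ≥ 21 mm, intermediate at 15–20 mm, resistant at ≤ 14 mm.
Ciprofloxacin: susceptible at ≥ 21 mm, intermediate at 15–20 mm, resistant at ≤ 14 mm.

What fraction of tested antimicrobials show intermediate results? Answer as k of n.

0 of 8

Amoxicillin-clavulanate 18 mm: ≤ 22 mm ⇒ resistant
Ampicillin: 18 mm is ≥ 18 mm ⇒ S
Erythromycin 16 mm: ≥ 15 mm — S
Vancomycin (11 mm) ≤ 18 mm — R
Gentamicin: 13 mm is ≥ 13 mm — Susceptible
Tigecycline: 30 mm is ≥ 30 mm → susceptible
Minocycline 21 mm: ≥ 18 mm ⇒ susceptible
Levofloxacin: 6 mm is ≤ 6 mm ⇒ Resistant
Intermediate: 0/8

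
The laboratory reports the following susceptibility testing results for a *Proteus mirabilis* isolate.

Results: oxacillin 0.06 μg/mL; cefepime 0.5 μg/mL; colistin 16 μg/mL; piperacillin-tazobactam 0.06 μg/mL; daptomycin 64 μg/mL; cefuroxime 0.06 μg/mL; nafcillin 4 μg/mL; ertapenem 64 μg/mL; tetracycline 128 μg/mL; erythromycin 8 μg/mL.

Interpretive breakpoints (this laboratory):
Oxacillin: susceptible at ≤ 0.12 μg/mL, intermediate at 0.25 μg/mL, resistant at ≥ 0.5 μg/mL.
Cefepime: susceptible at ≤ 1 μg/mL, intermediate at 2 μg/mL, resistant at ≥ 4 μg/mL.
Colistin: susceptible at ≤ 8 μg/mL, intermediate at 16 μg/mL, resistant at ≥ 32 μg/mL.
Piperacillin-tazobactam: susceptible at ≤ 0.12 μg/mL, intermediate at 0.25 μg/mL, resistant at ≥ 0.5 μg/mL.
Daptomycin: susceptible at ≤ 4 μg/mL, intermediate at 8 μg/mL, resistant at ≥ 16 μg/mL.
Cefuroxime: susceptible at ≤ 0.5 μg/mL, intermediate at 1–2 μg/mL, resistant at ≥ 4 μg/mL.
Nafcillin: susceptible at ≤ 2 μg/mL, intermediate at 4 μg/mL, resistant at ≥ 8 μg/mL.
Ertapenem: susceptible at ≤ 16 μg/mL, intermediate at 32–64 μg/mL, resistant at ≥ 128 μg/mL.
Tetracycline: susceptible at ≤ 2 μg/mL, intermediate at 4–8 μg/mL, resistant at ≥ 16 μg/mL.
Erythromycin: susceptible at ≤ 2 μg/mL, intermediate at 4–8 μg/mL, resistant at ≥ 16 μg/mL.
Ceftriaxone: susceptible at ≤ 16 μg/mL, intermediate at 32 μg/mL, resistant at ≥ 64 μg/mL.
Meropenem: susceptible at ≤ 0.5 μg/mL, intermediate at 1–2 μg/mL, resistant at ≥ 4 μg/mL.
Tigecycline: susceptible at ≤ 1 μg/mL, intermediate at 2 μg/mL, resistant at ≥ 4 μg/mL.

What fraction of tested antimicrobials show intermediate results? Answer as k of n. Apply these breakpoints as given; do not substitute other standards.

Oxacillin (0.06 μg/mL) ≤ 0.12 μg/mL — S
Cefepime 0.5 μg/mL: ≤ 1 μg/mL ⇒ Susceptible
Colistin (16 μg/mL) = 16 μg/mL ⇒ intermediate
Piperacillin-tazobactam (0.06 μg/mL) ≤ 0.12 μg/mL → susceptible
Daptomycin 64 μg/mL: ≥ 16 μg/mL ⇒ Resistant
Cefuroxime: 0.06 μg/mL is ≤ 0.5 μg/mL → S
Nafcillin: 4 μg/mL is = 4 μg/mL → I
Ertapenem (64 μg/mL) in 32–64 μg/mL → I
Tetracycline: 128 μg/mL is ≥ 16 μg/mL ⇒ resistant
Erythromycin (8 μg/mL) in 4–8 μg/mL — I
Intermediate: 4/10

4 of 10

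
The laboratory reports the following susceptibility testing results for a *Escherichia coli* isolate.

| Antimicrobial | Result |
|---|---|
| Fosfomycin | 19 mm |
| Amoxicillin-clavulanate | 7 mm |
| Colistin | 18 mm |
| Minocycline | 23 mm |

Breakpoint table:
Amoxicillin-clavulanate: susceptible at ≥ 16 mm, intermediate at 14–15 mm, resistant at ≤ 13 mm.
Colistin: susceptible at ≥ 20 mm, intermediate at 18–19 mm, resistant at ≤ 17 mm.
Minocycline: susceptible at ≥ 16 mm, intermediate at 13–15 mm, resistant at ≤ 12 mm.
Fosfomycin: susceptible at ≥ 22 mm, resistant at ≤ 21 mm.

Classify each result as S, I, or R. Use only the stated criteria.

Fosfomycin: 19 mm is ≤ 21 mm → Resistant
Amoxicillin-clavulanate 7 mm: ≤ 13 mm ⇒ resistant
Colistin (18 mm) in 18–19 mm ⇒ intermediate
Minocycline (23 mm) ≥ 16 mm — Susceptible

R, R, I, S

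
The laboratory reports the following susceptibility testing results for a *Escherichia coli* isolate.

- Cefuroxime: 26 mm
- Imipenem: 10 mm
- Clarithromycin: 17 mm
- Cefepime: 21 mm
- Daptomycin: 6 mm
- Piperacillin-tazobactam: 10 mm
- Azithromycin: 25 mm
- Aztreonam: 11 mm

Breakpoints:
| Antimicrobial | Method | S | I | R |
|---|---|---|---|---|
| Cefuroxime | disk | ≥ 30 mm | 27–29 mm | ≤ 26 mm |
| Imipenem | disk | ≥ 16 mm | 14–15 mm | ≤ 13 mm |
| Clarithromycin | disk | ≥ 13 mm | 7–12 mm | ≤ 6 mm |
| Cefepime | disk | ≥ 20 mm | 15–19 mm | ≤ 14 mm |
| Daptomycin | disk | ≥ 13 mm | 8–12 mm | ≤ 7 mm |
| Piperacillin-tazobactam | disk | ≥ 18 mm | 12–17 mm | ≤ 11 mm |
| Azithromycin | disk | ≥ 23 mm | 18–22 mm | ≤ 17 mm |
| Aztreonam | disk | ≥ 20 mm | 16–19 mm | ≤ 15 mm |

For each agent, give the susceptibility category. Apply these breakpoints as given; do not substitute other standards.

Cefuroxime (26 mm) ≤ 26 mm ⇒ Resistant
Imipenem (10 mm) ≤ 13 mm ⇒ R
Clarithromycin: 17 mm is ≥ 13 mm → susceptible
Cefepime: 21 mm is ≥ 20 mm — Susceptible
Daptomycin: 6 mm is ≤ 7 mm — R
Piperacillin-tazobactam (10 mm) ≤ 11 mm ⇒ Resistant
Azithromycin: 25 mm is ≥ 23 mm ⇒ susceptible
Aztreonam (11 mm) ≤ 15 mm — resistant

R, R, S, S, R, R, S, R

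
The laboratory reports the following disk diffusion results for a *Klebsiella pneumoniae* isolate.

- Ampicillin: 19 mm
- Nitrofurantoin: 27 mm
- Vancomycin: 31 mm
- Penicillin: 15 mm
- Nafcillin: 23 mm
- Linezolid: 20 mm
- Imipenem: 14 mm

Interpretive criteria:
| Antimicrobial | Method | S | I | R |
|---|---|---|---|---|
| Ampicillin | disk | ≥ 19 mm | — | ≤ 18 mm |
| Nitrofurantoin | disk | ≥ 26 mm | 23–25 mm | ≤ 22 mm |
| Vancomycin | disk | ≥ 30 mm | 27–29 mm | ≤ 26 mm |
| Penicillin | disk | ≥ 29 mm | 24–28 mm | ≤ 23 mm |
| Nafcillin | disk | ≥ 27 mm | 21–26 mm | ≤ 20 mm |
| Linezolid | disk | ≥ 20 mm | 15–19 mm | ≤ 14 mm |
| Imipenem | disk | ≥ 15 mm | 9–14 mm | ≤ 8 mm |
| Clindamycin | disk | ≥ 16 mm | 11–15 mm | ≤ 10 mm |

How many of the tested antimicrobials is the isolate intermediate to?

2

Ampicillin: 19 mm is ≥ 19 mm ⇒ S
Nitrofurantoin: 27 mm is ≥ 26 mm → Susceptible
Vancomycin: 31 mm is ≥ 30 mm → Susceptible
Penicillin: 15 mm is ≤ 23 mm — R
Nafcillin: 23 mm is in 21–26 mm ⇒ intermediate
Linezolid: 20 mm is ≥ 20 mm → susceptible
Imipenem (14 mm) in 9–14 mm — Intermediate
Intermediate: 2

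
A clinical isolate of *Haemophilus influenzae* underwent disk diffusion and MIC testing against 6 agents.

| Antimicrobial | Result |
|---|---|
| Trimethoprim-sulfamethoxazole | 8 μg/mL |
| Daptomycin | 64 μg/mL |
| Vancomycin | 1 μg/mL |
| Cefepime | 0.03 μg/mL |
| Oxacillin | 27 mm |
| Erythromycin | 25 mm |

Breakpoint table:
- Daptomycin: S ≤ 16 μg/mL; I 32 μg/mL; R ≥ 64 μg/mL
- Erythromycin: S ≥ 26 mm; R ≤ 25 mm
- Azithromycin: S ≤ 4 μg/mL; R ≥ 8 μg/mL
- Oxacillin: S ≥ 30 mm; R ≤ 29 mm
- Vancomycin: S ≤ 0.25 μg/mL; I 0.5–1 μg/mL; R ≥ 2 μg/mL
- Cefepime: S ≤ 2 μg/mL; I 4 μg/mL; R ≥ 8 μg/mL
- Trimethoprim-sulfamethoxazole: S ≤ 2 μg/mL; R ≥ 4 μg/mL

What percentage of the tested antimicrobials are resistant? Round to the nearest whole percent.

67%

Trimethoprim-sulfamethoxazole (8 μg/mL) ≥ 4 μg/mL → resistant
Daptomycin 64 μg/mL: ≥ 64 μg/mL — resistant
Vancomycin (1 μg/mL) in 0.5–1 μg/mL → intermediate
Cefepime: 0.03 μg/mL is ≤ 2 μg/mL → susceptible
Oxacillin (27 mm) ≤ 29 mm — R
Erythromycin 25 mm: ≤ 25 mm ⇒ R
Resistant: 4/6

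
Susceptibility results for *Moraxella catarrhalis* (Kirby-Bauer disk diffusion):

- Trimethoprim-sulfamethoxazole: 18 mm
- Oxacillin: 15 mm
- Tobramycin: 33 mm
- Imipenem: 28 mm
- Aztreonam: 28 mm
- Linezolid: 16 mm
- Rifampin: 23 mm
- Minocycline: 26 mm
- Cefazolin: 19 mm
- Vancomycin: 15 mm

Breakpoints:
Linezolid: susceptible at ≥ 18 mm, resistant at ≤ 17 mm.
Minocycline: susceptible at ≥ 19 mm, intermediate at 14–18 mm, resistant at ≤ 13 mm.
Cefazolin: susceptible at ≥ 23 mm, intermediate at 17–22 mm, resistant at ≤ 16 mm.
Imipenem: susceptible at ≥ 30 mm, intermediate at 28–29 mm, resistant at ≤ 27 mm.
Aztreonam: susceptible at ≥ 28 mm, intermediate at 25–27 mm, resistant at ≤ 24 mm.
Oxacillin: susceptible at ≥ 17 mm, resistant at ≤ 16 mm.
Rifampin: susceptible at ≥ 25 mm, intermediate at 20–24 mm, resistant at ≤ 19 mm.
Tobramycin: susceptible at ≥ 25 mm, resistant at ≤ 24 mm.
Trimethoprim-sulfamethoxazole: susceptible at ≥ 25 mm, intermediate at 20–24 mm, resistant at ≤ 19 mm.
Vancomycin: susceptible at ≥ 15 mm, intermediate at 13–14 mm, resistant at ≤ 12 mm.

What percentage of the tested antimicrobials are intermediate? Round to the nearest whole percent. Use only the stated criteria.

Trimethoprim-sulfamethoxazole 18 mm: ≤ 19 mm → R
Oxacillin: 15 mm is ≤ 16 mm — resistant
Tobramycin 33 mm: ≥ 25 mm ⇒ susceptible
Imipenem: 28 mm is in 28–29 mm — I
Aztreonam 28 mm: ≥ 28 mm — susceptible
Linezolid 16 mm: ≤ 17 mm → resistant
Rifampin (23 mm) in 20–24 mm → Intermediate
Minocycline 26 mm: ≥ 19 mm — susceptible
Cefazolin (19 mm) in 17–22 mm — I
Vancomycin (15 mm) ≥ 15 mm ⇒ susceptible
Intermediate: 3/10

30%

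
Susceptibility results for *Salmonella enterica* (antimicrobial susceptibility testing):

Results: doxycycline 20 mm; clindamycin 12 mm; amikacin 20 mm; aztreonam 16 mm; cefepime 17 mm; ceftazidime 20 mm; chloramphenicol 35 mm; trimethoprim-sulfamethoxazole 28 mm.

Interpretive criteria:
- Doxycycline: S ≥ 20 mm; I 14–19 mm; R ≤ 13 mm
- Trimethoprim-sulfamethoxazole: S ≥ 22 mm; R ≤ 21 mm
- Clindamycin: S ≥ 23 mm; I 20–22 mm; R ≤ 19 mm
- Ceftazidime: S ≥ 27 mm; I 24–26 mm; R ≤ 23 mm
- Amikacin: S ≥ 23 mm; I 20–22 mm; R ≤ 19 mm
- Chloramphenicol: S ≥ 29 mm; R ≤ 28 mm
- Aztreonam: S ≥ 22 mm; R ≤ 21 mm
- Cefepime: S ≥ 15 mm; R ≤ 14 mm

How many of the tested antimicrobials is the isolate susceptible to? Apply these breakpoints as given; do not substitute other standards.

4

Doxycycline (20 mm) ≥ 20 mm → susceptible
Clindamycin 12 mm: ≤ 19 mm → Resistant
Amikacin (20 mm) in 20–22 mm ⇒ intermediate
Aztreonam 16 mm: ≤ 21 mm → resistant
Cefepime (17 mm) ≥ 15 mm — susceptible
Ceftazidime 20 mm: ≤ 23 mm → Resistant
Chloramphenicol (35 mm) ≥ 29 mm — Susceptible
Trimethoprim-sulfamethoxazole 28 mm: ≥ 22 mm — S
Susceptible: 4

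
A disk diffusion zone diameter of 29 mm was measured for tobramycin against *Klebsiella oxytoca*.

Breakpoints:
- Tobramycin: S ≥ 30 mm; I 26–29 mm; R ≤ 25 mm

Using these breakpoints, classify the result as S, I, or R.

Tobramycin (29 mm) in 26–29 mm → Intermediate

Intermediate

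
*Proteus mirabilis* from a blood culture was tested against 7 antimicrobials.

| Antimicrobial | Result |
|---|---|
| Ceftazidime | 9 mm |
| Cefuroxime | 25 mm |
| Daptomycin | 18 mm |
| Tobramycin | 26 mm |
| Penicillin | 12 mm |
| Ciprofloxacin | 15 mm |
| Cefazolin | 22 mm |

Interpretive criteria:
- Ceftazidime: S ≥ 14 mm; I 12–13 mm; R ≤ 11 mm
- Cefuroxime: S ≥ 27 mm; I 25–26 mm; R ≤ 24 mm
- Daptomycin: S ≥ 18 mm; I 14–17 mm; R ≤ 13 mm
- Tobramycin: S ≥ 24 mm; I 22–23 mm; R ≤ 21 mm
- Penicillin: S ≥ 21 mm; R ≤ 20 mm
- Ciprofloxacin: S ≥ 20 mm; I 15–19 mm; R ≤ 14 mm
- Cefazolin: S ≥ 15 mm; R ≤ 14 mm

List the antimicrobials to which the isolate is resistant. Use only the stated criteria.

Ceftazidime: 9 mm is ≤ 11 mm → resistant
Cefuroxime 25 mm: in 25–26 mm ⇒ Intermediate
Daptomycin 18 mm: ≥ 18 mm — S
Tobramycin 26 mm: ≥ 24 mm ⇒ susceptible
Penicillin 12 mm: ≤ 20 mm — resistant
Ciprofloxacin: 15 mm is in 15–19 mm — I
Cefazolin 22 mm: ≥ 15 mm ⇒ Susceptible

ceftazidime, penicillin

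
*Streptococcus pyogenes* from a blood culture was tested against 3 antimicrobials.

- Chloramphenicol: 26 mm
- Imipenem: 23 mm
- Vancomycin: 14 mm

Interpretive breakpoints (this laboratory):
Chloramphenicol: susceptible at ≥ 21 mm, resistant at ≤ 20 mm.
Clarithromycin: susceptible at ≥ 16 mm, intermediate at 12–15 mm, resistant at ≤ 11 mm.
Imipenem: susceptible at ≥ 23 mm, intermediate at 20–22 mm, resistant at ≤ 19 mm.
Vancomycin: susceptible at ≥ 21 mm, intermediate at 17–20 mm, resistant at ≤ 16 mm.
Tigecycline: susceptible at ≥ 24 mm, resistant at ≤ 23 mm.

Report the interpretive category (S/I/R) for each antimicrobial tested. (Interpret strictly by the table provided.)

Chloramphenicol (26 mm) ≥ 21 mm ⇒ S
Imipenem 23 mm: ≥ 23 mm → Susceptible
Vancomycin (14 mm) ≤ 16 mm → Resistant

S, S, R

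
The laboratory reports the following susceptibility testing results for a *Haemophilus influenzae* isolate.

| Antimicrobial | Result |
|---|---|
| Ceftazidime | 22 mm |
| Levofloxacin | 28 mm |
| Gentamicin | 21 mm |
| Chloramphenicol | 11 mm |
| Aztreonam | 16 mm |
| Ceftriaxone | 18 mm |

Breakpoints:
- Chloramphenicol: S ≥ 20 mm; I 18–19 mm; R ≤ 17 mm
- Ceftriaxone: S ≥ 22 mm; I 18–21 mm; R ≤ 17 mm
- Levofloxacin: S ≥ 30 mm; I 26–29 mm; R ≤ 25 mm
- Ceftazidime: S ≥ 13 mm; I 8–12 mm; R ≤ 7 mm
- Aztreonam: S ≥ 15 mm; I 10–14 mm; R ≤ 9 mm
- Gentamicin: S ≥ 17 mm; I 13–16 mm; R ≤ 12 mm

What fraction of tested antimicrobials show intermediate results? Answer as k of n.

Ceftazidime 22 mm: ≥ 13 mm ⇒ susceptible
Levofloxacin 28 mm: in 26–29 mm → Intermediate
Gentamicin (21 mm) ≥ 17 mm ⇒ S
Chloramphenicol (11 mm) ≤ 17 mm ⇒ resistant
Aztreonam (16 mm) ≥ 15 mm ⇒ S
Ceftriaxone (18 mm) in 18–21 mm ⇒ I
Intermediate: 2/6

2 of 6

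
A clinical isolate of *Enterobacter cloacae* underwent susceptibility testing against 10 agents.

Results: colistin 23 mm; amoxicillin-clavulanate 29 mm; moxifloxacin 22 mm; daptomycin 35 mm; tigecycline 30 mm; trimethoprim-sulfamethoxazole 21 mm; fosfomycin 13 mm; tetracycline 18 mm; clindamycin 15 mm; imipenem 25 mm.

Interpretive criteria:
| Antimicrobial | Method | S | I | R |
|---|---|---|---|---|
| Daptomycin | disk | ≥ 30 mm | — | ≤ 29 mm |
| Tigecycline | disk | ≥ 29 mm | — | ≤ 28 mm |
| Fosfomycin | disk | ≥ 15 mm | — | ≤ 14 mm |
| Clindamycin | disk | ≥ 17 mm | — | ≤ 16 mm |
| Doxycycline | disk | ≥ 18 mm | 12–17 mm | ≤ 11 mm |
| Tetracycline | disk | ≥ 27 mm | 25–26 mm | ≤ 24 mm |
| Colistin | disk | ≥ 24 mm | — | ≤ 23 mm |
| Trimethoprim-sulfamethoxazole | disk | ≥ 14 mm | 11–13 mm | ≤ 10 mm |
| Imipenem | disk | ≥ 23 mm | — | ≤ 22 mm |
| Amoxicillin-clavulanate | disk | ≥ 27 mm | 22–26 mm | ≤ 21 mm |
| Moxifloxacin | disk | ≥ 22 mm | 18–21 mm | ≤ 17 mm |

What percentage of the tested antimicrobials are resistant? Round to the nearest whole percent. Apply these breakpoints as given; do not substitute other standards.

Colistin 23 mm: ≤ 23 mm — Resistant
Amoxicillin-clavulanate: 29 mm is ≥ 27 mm — S
Moxifloxacin: 22 mm is ≥ 22 mm ⇒ Susceptible
Daptomycin (35 mm) ≥ 30 mm ⇒ Susceptible
Tigecycline 30 mm: ≥ 29 mm ⇒ Susceptible
Trimethoprim-sulfamethoxazole (21 mm) ≥ 14 mm — susceptible
Fosfomycin: 13 mm is ≤ 14 mm ⇒ resistant
Tetracycline: 18 mm is ≤ 24 mm ⇒ resistant
Clindamycin: 15 mm is ≤ 16 mm — Resistant
Imipenem 25 mm: ≥ 23 mm ⇒ susceptible
Resistant: 4/10

40%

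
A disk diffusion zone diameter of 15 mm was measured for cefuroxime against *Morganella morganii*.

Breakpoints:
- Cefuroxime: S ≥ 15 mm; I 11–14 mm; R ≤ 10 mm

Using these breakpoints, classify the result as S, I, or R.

Cefuroxime 15 mm: ≥ 15 mm → Susceptible

S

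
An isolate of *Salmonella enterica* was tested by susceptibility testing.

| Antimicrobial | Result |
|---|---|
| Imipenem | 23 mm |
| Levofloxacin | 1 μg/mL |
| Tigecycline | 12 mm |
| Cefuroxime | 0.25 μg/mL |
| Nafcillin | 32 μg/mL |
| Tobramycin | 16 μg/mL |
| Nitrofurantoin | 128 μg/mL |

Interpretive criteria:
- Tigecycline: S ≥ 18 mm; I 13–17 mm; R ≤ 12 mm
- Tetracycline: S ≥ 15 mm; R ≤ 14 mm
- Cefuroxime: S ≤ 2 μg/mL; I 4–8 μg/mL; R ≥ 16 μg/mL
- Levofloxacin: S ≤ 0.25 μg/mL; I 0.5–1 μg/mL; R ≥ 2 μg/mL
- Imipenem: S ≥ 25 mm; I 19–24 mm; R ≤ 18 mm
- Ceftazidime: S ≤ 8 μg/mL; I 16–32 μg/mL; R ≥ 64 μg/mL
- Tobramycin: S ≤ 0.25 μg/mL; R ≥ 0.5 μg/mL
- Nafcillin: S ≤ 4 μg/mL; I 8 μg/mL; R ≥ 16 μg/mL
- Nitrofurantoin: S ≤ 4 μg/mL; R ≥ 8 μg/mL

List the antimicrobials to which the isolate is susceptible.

Imipenem (23 mm) in 19–24 mm → I
Levofloxacin: 1 μg/mL is in 0.5–1 μg/mL ⇒ Intermediate
Tigecycline (12 mm) ≤ 12 mm ⇒ resistant
Cefuroxime: 0.25 μg/mL is ≤ 2 μg/mL → susceptible
Nafcillin 32 μg/mL: ≥ 16 μg/mL — R
Tobramycin 16 μg/mL: ≥ 0.5 μg/mL ⇒ Resistant
Nitrofurantoin (128 μg/mL) ≥ 8 μg/mL → R

cefuroxime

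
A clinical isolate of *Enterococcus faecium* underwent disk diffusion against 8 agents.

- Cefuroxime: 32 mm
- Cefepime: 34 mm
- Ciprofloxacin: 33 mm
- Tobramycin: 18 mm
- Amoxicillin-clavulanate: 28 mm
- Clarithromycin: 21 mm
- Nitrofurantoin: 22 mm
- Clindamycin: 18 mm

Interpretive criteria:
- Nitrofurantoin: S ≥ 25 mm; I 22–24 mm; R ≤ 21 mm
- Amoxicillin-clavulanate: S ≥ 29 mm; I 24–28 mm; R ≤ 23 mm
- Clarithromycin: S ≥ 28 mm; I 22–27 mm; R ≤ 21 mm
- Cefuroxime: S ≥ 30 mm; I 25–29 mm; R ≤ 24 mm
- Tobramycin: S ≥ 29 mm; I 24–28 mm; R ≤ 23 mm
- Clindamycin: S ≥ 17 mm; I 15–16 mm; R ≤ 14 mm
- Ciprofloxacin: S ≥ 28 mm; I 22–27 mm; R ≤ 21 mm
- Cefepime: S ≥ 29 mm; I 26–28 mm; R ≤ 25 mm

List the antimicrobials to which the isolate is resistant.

tobramycin, clarithromycin

Cefuroxime 32 mm: ≥ 30 mm ⇒ S
Cefepime: 34 mm is ≥ 29 mm ⇒ Susceptible
Ciprofloxacin (33 mm) ≥ 28 mm — susceptible
Tobramycin 18 mm: ≤ 23 mm — resistant
Amoxicillin-clavulanate (28 mm) in 24–28 mm — I
Clarithromycin: 21 mm is ≤ 21 mm → resistant
Nitrofurantoin: 22 mm is in 22–24 mm ⇒ I
Clindamycin (18 mm) ≥ 17 mm ⇒ Susceptible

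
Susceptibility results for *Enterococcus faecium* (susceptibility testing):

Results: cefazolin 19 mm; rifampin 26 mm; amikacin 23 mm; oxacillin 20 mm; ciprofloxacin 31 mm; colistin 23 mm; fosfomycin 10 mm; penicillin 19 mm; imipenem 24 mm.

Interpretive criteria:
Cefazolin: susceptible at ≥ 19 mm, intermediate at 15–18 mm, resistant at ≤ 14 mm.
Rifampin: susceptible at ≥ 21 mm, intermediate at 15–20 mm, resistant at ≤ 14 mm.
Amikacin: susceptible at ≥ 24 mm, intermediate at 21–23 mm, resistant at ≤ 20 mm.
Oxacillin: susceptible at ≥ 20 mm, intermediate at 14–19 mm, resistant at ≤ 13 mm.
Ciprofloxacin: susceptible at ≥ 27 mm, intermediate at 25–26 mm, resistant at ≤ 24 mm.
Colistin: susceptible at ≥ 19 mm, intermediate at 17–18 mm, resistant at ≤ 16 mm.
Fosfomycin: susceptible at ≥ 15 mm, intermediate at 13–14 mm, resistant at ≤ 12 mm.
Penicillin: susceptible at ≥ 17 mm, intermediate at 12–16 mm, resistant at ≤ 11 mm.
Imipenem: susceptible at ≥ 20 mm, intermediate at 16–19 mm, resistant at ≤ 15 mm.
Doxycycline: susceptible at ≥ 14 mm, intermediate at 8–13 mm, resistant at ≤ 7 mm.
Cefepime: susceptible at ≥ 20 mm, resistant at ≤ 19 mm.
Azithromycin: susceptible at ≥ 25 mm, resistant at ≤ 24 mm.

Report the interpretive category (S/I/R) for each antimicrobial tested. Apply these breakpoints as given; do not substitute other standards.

Cefazolin (19 mm) ≥ 19 mm → Susceptible
Rifampin 26 mm: ≥ 21 mm — Susceptible
Amikacin: 23 mm is in 21–23 mm ⇒ Intermediate
Oxacillin (20 mm) ≥ 20 mm → susceptible
Ciprofloxacin (31 mm) ≥ 27 mm → S
Colistin 23 mm: ≥ 19 mm → Susceptible
Fosfomycin: 10 mm is ≤ 12 mm ⇒ R
Penicillin (19 mm) ≥ 17 mm → Susceptible
Imipenem (24 mm) ≥ 20 mm ⇒ Susceptible

S, S, I, S, S, S, R, S, S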